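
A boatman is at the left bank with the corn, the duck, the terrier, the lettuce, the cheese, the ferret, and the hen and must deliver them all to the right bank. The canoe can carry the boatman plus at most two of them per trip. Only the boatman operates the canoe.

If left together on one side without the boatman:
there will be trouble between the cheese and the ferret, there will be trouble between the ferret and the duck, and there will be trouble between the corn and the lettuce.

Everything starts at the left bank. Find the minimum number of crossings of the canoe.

Counting alone: the boatman can take at most 2 across per trip to the right bank, so moving all 7 needs at least 4 loaded trips out, with a return between consecutive ones — at least 7 crossings.
The plan below uses exactly 7 crossings, so it is optimal:
1. Boatman goes to the right bank with the corn and the ferret.
2. Boatman goes back to the left bank alone.
3. Boatman goes to the right bank with the duck and the terrier.
4. Boatman goes back to the left bank with the ferret.
5. Boatman goes to the right bank with the cheese and the hen.
6. Boatman goes back to the left bank alone.
7. Boatman goes to the right bank with the ferret and the lettuce.

7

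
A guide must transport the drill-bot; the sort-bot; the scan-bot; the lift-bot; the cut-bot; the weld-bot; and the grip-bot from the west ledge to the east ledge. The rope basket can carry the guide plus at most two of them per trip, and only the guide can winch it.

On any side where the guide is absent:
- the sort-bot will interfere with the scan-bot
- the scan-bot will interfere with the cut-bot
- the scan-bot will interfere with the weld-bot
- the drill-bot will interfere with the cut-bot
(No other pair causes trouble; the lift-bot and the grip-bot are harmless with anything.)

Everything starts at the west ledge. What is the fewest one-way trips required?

7

Counting alone: the guide can take at most 2 across per trip to the east ledge, so moving all 7 needs at least 4 loaded trips out, with a return between consecutive ones — at least 7 crossings.
The plan below uses exactly 7 crossings, so it is optimal:
1. Guide goes to the east ledge with the drill-bot and the scan-bot.  [the west ledge: the cut-bot, the grip-bot, the lift-bot, the sort-bot, the weld-bot | the east ledge: the drill-bot, the scan-bot]
2. Guide goes back to the west ledge alone.  [the west ledge: the cut-bot, the grip-bot, the lift-bot, the sort-bot, the weld-bot | the east ledge: the drill-bot, the scan-bot]
3. Guide goes to the east ledge with the grip-bot and the lift-bot.  [the west ledge: the cut-bot, the sort-bot, the weld-bot | the east ledge: the drill-bot, the grip-bot, the lift-bot, the scan-bot]
4. Guide goes back to the west ledge alone.  [the west ledge: the cut-bot, the sort-bot, the weld-bot | the east ledge: the drill-bot, the grip-bot, the lift-bot, the scan-bot]
5. Guide goes to the east ledge with the sort-bot and the weld-bot.  [the west ledge: the cut-bot | the east ledge: the drill-bot, the grip-bot, the lift-bot, the scan-bot, the sort-bot, the weld-bot]
6. Guide goes back to the west ledge with the scan-bot.  [the west ledge: the cut-bot, the scan-bot | the east ledge: the drill-bot, the grip-bot, the lift-bot, the sort-bot, the weld-bot]
7. Guide goes to the east ledge with the cut-bot and the scan-bot.  [the west ledge: — | the east ledge: the cut-bot, the drill-bot, the grip-bot, the lift-bot, the scan-bot, the sort-bot, the weld-bot]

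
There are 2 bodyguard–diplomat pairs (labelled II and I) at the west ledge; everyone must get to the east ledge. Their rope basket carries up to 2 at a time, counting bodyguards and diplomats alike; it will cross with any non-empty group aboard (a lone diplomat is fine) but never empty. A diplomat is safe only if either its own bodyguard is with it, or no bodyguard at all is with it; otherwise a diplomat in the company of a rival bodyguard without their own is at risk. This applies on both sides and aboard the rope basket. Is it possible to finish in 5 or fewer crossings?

Yes — this plan uses 5 crossings (≤ 5):
1. bodyguard II and diplomat II cross → the east ledge.
2. bodyguard II crosses ← the west ledge.
3. bodyguard I and bodyguard II cross → the east ledge.
4. bodyguard I crosses ← the west ledge.
5. bodyguard I and diplomat I cross → the east ledge.

Yes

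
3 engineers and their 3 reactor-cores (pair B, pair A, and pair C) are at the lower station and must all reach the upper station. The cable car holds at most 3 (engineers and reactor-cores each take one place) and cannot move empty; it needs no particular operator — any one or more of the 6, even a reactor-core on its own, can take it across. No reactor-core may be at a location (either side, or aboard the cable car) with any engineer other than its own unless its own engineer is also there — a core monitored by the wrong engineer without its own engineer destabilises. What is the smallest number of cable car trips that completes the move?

Counting alone: each trip to the upper station takes at most 3 across and each return brings at least 1 back, so after t trips out (and t−1 returns) at most 3t − (t−1) of the 6 are across; that first reaches 6 at t = 3, so at least 5 crossings are needed.
The plan below uses exactly 5 crossings, so it is optimal:
1. engineer B and reactor-core B cross → the upper station.
2. engineer B crosses ← the lower station.
3. engineer A, engineer B, and engineer C cross → the upper station.
4. reactor-core B crosses ← the lower station.
5. reactor-core A, reactor-core B, and reactor-core C cross → the upper station.

5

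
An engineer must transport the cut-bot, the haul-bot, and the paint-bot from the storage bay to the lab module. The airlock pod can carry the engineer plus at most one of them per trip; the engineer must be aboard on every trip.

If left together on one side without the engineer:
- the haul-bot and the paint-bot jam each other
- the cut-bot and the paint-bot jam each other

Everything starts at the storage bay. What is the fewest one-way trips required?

Counting alone: the engineer can take at most 1 across per trip to the lab module, so moving all 3 needs at least 3 loaded trips out, with a return between consecutive ones — at least 5 crossings.
The safety rule pushes this higher. Following every safe sequence of crossings, the most of the 3 that can be at the lab module as the airlock pod arrives there on crossing 5 is 2 — never all 3.
So no plan with fewer than 7 crossings exists, and this one achieves 7:
1. Engineer goes to the lab module with the paint-bot.  [the storage bay: the cut-bot, the haul-bot | the lab module: the paint-bot]
2. Engineer goes back to the storage bay alone.  [the storage bay: the cut-bot, the haul-bot | the lab module: the paint-bot]
3. Engineer goes to the lab module with the cut-bot.  [the storage bay: the haul-bot | the lab module: the cut-bot, the paint-bot]
4. Engineer goes back to the storage bay with the paint-bot.  [the storage bay: the haul-bot, the paint-bot | the lab module: the cut-bot]
5. Engineer goes to the lab module with the haul-bot.  [the storage bay: the paint-bot | the lab module: the cut-bot, the haul-bot]
6. Engineer goes back to the storage bay alone.  [the storage bay: the paint-bot | the lab module: the cut-bot, the haul-bot]
7. Engineer goes to the lab module with the paint-bot.  [the storage bay: — | the lab module: the cut-bot, the haul-bot, the paint-bot]

7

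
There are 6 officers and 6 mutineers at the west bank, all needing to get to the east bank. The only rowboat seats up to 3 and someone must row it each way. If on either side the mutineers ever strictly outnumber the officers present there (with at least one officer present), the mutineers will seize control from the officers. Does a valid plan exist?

No

Following every safe sequence of crossings from the start, the most of the 12 that can be at the east bank as the rowboat arrives there on crossings 1, 3, 5 is 3, 5, 6 respectively; the best ever achieved is 6 of 12.
From crossing 7 on, no configuration arises that was not already reachable earlier: only 17 distinct safe configurations (who is on which side, and where the rowboat is) can ever be reached, none of them has everyone across, and every continuation just revisits them. They are: 0 officers + 0 mutineers across (rowboat back at the start); 0 officers + 1 mutineer across (rowboat there); 0 officers + 1 mutineer across (rowboat back at the start); 0 officers + 2 mutineers across (rowboat there); 0 officers + 2 mutineers across (rowboat back at the start); 0 officers + 3 mutineers across (rowboat there); 0 officers + 3 mutineers across (rowboat back at the start); 0 officers + 4 mutineers across (rowboat there); 0 officers + 4 mutineers across (rowboat back at the start); 0 officers + 5 mutineers across (rowboat there); 0 officers + 5 mutineers across (rowboat back at the start); 0 officers + 6 mutineers across (rowboat there); 1 officer + 1 mutineer across (rowboat there); 1 officer + 1 mutineer across (rowboat back at the start); 2 officers + 2 mutineers across (rowboat there); 2 officers + 2 mutineers across (rowboat back at the start); 3 officers + 3 mutineers across (rowboat there). So no valid plan exists.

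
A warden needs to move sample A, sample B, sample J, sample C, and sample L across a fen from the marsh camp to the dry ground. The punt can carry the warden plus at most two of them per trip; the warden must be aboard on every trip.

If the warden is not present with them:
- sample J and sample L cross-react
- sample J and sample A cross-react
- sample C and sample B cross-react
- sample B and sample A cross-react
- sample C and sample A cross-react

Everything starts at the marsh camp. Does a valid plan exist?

No

Whatever the first load, the items left behind include a forbidden pair without the warden. No opening move is safe, so no plan exists.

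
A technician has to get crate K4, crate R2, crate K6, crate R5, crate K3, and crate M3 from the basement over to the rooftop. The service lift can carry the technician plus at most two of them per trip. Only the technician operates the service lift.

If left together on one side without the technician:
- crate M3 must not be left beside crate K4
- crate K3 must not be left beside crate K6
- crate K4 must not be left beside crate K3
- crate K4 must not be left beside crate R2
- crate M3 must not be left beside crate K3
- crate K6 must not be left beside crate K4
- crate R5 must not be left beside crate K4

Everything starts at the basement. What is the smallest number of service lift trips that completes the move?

Counting alone: the technician can take at most 2 across per trip to the rooftop, so moving all 6 needs at least 3 loaded trips out, with a return between consecutive ones — at least 5 crossings.
The safety rule pushes this higher. Following every safe sequence of crossings, the most of the 6 that can be at the rooftop as the service lift arrives there on crossings 5, 7 is 4, 5 respectively — never all 6.
So no plan with fewer than 9 crossings exists, and this one achieves 9:
1. Technician goes to the rooftop with crate K3 and crate K4.
2. Technician goes back to the basement with crate K4.
3. Technician goes to the rooftop with crate K4 and crate R2.
4. Technician goes back to the basement with crate K4.
5. Technician goes to the rooftop with crate K4 and crate R5.
6. Technician goes back to the basement with crate K4.
7. Technician goes to the rooftop with crate K6 and crate M3.
8. Technician goes back to the basement with crate K3.
9. Technician goes to the rooftop with crate K3 and crate K4.

9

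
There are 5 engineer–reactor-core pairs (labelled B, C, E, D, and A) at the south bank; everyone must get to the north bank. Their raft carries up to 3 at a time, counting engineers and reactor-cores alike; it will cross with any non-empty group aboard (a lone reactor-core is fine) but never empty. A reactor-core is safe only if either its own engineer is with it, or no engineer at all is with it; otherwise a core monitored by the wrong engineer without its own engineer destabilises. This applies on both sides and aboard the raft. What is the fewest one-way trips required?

11

Counting alone: each trip to the north bank takes at most 3 across and each return brings at least 1 back, so after t trips out (and t−1 returns) at most 3t − (t−1) of the 10 are across; that first reaches 10 at t = 5, so at least 9 crossings are needed.
The safety rule pushes this higher. Following every safe sequence of crossings, the most of the 10 that can be at the north bank as the raft arrives there on crossing 9 is 9 — never all 10.
So no plan with fewer than 11 crossings exists, and this one achieves 11:
1. engineer B and reactor-core B cross → the north bank.
2. engineer B crosses ← the south bank.
3. reactor-core C, reactor-core D, and reactor-core E cross → the north bank.
4. reactor-core B crosses ← the south bank.
5. engineer C, engineer D, and engineer E cross → the north bank.
6. engineer C and reactor-core C cross ← the south bank.
7. engineer A, engineer B, and engineer C cross → the north bank.
8. reactor-core E crosses ← the south bank.
9. reactor-core B and reactor-core C cross → the north bank.
10. reactor-core B crosses ← the south bank.
11. reactor-core A, reactor-core B, and reactor-core E cross → the north bank.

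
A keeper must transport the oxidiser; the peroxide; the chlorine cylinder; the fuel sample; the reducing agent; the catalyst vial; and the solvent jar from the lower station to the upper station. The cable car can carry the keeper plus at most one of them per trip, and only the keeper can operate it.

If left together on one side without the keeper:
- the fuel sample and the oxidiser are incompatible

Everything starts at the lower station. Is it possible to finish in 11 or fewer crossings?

Counting alone: the keeper can take at most 1 across per trip to the upper station, so moving all 7 needs at least 7 loaded trips out, with a return between consecutive ones — at least 13 crossings.
Since 11 < 13, 11 crossings cannot be enough. (The shortest complete plan in fact takes 13:)
1. Keeper goes to the upper station with the oxidiser.
2. Keeper goes back to the lower station alone.
3. Keeper goes to the upper station with the peroxide.
4. Keeper goes back to the lower station alone.
5. Keeper goes to the upper station with the chlorine cylinder.
6. Keeper goes back to the lower station alone.
7. Keeper goes to the upper station with the reducing agent.
8. Keeper goes back to the lower station alone.
9. Keeper goes to the upper station with the catalyst vial.
10. Keeper goes back to the lower station alone.
11. Keeper goes to the upper station with the solvent jar.
12. Keeper goes back to the lower station alone.
13. Keeper goes to the upper station with the fuel sample.

No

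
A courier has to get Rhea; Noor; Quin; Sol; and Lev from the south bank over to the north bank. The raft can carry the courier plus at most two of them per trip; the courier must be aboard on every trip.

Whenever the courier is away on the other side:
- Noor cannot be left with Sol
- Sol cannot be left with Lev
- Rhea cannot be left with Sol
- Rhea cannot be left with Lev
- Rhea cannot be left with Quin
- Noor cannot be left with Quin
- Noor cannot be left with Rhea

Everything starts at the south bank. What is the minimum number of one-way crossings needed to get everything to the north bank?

impossible

Whatever the first load, the items left behind include a forbidden pair without the courier. No opening move is safe, so no plan exists.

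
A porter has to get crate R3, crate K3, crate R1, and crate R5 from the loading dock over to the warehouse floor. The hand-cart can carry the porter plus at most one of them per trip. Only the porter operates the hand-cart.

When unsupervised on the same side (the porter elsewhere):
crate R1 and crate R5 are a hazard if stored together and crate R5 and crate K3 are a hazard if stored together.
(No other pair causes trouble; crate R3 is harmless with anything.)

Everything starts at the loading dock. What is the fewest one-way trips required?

9

Counting alone: the porter can take at most 1 across per trip to the warehouse floor, so moving all 4 needs at least 4 loaded trips out, with a return between consecutive ones — at least 7 crossings.
The safety rule pushes this higher. Following every safe sequence of crossings, the most of the 4 that can be at the warehouse floor as the hand-cart arrives there on crossing 7 is 3 — never all 4.
So no plan with fewer than 9 crossings exists, and this one achieves 9:
1. Porter goes to the warehouse floor with crate R5.
2. Porter goes back to the loading dock alone.
3. Porter goes to the warehouse floor with crate R3.
4. Porter goes back to the loading dock alone.
5. Porter goes to the warehouse floor with crate K3.
6. Porter goes back to the loading dock with crate R5.
7. Porter goes to the warehouse floor with crate R1.
8. Porter goes back to the loading dock alone.
9. Porter goes to the warehouse floor with crate R5.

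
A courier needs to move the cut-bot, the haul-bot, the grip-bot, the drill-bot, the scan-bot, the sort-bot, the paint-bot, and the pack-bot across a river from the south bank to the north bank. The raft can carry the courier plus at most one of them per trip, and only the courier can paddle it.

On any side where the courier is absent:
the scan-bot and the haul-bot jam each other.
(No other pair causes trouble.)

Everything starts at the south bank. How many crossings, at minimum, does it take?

Counting alone: the courier can take at most 1 across per trip to the north bank, so moving all 8 needs at least 8 loaded trips out, with a return between consecutive ones — at least 15 crossings.
The plan below uses exactly 15 crossings, so it is optimal:
1. Courier goes to the north bank with the haul-bot.
2. Courier goes back to the south bank alone.
3. Courier goes to the north bank with the cut-bot.
4. Courier goes back to the south bank alone.
5. Courier goes to the north bank with the grip-bot.
6. Courier goes back to the south bank alone.
7. Courier goes to the north bank with the drill-bot.
8. Courier goes back to the south bank alone.
9. Courier goes to the north bank with the sort-bot.
10. Courier goes back to the south bank alone.
11. Courier goes to the north bank with the paint-bot.
12. Courier goes back to the south bank alone.
13. Courier goes to the north bank with the pack-bot.
14. Courier goes back to the south bank alone.
15. Courier goes to the north bank with the scan-bot.

15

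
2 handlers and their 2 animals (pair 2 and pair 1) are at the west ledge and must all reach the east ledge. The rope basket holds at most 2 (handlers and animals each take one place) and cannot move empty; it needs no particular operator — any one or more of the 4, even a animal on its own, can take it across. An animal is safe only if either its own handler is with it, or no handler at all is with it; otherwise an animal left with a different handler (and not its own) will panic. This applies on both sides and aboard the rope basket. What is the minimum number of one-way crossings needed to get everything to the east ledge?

Counting alone: each trip to the east ledge takes at most 2 across and each return brings at least 1 back, so after t trips out (and t−1 returns) at most 2t − (t−1) of the 4 are across; that first reaches 4 at t = 3, so at least 5 crossings are needed.
The plan below uses exactly 5 crossings, so it is optimal:
1. animal 2 and handler 2 cross → the east ledge.
2. handler 2 crosses ← the west ledge.
3. handler 1 and handler 2 cross → the east ledge.
4. handler 1 crosses ← the west ledge.
5. animal 1 and handler 1 cross → the east ledge.

5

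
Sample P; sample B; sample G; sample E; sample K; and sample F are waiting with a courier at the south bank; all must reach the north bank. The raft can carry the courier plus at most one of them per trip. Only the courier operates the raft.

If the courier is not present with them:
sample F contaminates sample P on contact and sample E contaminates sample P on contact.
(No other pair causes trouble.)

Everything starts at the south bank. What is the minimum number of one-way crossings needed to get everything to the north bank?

13

Counting alone: the courier can take at most 1 across per trip to the north bank, so moving all 6 needs at least 6 loaded trips out, with a return between consecutive ones — at least 11 crossings.
The safety rule pushes this higher. Following every safe sequence of crossings, the most of the 6 that can be at the north bank as the raft arrives there on crossing 11 is 5 — never all 6.
So no plan with fewer than 13 crossings exists, and this one achieves 13:
1. Courier goes to the north bank with sample P.  [the south bank: sample B, sample E, sample F, sample G, sample K | the north bank: sample P]
2. Courier goes back to the south bank alone.  [the south bank: sample B, sample E, sample F, sample G, sample K | the north bank: sample P]
3. Courier goes to the north bank with sample B.  [the south bank: sample E, sample F, sample G, sample K | the north bank: sample B, sample P]
4. Courier goes back to the south bank alone.  [the south bank: sample E, sample F, sample G, sample K | the north bank: sample B, sample P]
5. Courier goes to the north bank with sample G.  [the south bank: sample E, sample F, sample K | the north bank: sample B, sample G, sample P]
6. Courier goes back to the south bank alone.  [the south bank: sample E, sample F, sample K | the north bank: sample B, sample G, sample P]
7. Courier goes to the north bank with sample E.  [the south bank: sample F, sample K | the north bank: sample B, sample E, sample G, sample P]
8. Courier goes back to the south bank with sample P.  [the south bank: sample F, sample K, sample P | the north bank: sample B, sample E, sample G]
9. Courier goes to the north bank with sample F.  [the south bank: sample K, sample P | the north bank: sample B, sample E, sample F, sample G]
10. Courier goes back to the south bank alone.  [the south bank: sample K, sample P | the north bank: sample B, sample E, sample F, sample G]
11. Courier goes to the north bank with sample K.  [the south bank: sample P | the north bank: sample B, sample E, sample F, sample G, sample K]
12. Courier goes back to the south bank alone.  [the south bank: sample P | the north bank: sample B, sample E, sample F, sample G, sample K]
13. Courier goes to the north bank with sample P.  [the south bank: — | the north bank: sample B, sample E, sample F, sample G, sample K, sample P]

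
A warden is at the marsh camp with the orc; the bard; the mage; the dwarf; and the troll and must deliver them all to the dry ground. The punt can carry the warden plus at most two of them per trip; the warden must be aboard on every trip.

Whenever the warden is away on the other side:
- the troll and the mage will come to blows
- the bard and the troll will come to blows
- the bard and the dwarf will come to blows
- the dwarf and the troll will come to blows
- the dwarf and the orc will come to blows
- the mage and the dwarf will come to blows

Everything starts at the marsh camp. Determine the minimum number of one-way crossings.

Counting alone: the warden can take at most 2 across per trip to the dry ground, so moving all 5 needs at least 3 loaded trips out, with a return between consecutive ones — at least 5 crossings.
The safety rule pushes this higher. Following every safe sequence of crossings, the most of the 5 that can be at the dry ground as the punt arrives there on crossing 5 is 4 — never all 5.
So no plan with fewer than 7 crossings exists, and this one achieves 7:
1. Warden goes to the dry ground with the dwarf and the troll.  [the marsh camp: the bard, the mage, the orc | the dry ground: the dwarf, the troll]
2. Warden goes back to the marsh camp with the dwarf.  [the marsh camp: the bard, the dwarf, the mage, the orc | the dry ground: the troll]
3. Warden goes to the dry ground with the dwarf and the orc.  [the marsh camp: the bard, the mage | the dry ground: the dwarf, the orc, the troll]
4. Warden goes back to the marsh camp with the dwarf.  [the marsh camp: the bard, the dwarf, the mage | the dry ground: the orc, the troll]
5. Warden goes to the dry ground with the bard and the mage.  [the marsh camp: the dwarf | the dry ground: the bard, the mage, the orc, the troll]
6. Warden goes back to the marsh camp with the troll.  [the marsh camp: the dwarf, the troll | the dry ground: the bard, the mage, the orc]
7. Warden goes to the dry ground with the dwarf and the troll.  [the marsh camp: — | the dry ground: the bard, the dwarf, the mage, the orc, the troll]

7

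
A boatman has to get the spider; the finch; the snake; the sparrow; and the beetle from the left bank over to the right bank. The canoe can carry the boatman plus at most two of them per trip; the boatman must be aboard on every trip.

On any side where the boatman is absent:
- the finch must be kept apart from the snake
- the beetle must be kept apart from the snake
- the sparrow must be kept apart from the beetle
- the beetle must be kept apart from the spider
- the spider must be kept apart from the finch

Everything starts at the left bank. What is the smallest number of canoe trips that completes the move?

Counting alone: the boatman can take at most 2 across per trip to the right bank, so moving all 5 needs at least 3 loaded trips out, with a return between consecutive ones — at least 5 crossings.
The safety rule pushes this higher. Following every safe sequence of crossings, the most of the 5 that can be at the right bank as the canoe arrives there on crossing 5 is 4 — never all 5.
So no plan with fewer than 7 crossings exists, and this one achieves 7:
1. Boatman goes to the right bank with the beetle and the finch.
2. Boatman goes back to the left bank alone.
3. Boatman goes to the right bank with the spider.
4. Boatman goes back to the left bank with the beetle and the finch.
5. Boatman goes to the right bank with the snake and the sparrow.
6. Boatman goes back to the left bank alone.
7. Boatman goes to the right bank with the beetle and the finch.

7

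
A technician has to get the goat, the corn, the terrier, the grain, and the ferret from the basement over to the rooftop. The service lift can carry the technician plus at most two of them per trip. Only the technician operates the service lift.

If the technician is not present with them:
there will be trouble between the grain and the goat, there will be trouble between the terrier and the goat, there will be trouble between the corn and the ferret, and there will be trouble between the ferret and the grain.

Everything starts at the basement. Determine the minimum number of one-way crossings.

7

Counting alone: the technician can take at most 2 across per trip to the rooftop, so moving all 5 needs at least 3 loaded trips out, with a return between consecutive ones — at least 5 crossings.
The safety rule pushes this higher. Following every safe sequence of crossings, the most of the 5 that can be at the rooftop as the service lift arrives there on crossing 5 is 4 — never all 5.
So no plan with fewer than 7 crossings exists, and this one achieves 7:
1. Technician goes to the rooftop with the ferret and the goat.  [the basement: the corn, the grain, the terrier | the rooftop: the ferret, the goat]
2. Technician goes back to the basement alone.  [the basement: the corn, the grain, the terrier | the rooftop: the ferret, the goat]
3. Technician goes to the rooftop with the corn.  [the basement: the grain, the terrier | the rooftop: the corn, the ferret, the goat]
4. Technician goes back to the basement with the ferret.  [the basement: the ferret, the grain, the terrier | the rooftop: the corn, the goat]
5. Technician goes to the rooftop with the grain and the terrier.  [the basement: the ferret | the rooftop: the corn, the goat, the grain, the terrier]
6. Technician goes back to the basement with the goat.  [the basement: the ferret, the goat | the rooftop: the corn, the grain, the terrier]
7. Technician goes to the rooftop with the ferret and the goat.  [the basement: — | the rooftop: the corn, the ferret, the goat, the grain, the terrier]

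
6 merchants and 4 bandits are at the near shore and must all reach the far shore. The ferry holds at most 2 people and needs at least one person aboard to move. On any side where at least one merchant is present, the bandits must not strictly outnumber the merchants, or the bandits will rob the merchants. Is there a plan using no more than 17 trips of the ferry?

Yes — this plan uses 17 crossings (≤ 17):
1. 2 bandits → the far shore.  (the near shore: 6M 2B; the far shore: 0M 2B)
2. 1 bandit ← the near shore.  (the near shore: 6M 3B; the far shore: 0M 1B)
3. 2 bandits → the far shore.  (the near shore: 6M 1B; the far shore: 0M 3B)
4. 1 bandit ← the near shore.  (the near shore: 6M 2B; the far shore: 0M 2B)
5. 2 merchants → the far shore.  (the near shore: 4M 2B; the far shore: 2M 2B)
6. 1 bandit ← the near shore.  (the near shore: 4M 3B; the far shore: 2M 1B)
7. 1 merchant and 1 bandit → the far shore.  (the near shore: 3M 2B; the far shore: 3M 2B)
8. 1 bandit ← the near shore.  (the near shore: 3M 3B; the far shore: 3M 1B)
9. 2 bandits → the far shore.  (the near shore: 3M 1B; the far shore: 3M 3B)
10. 1 bandit ← the near shore.  (the near shore: 3M 2B; the far shore: 3M 2B)
11. 1 merchant and 1 bandit → the far shore.  (the near shore: 2M 1B; the far shore: 4M 3B)
12. 1 bandit ← the near shore.  (the near shore: 2M 2B; the far shore: 4M 2B)
13. 2 bandits → the far shore.  (the near shore: 2M 0B; the far shore: 4M 4B)
14. 1 bandit ← the near shore.  (the near shore: 2M 1B; the far shore: 4M 3B)
15. 1 merchant and 1 bandit → the far shore.  (the near shore: 1M 0B; the far shore: 5M 4B)
16. 1 bandit ← the near shore.  (the near shore: 1M 1B; the far shore: 5M 3B)
17. 1 merchant and 1 bandit → the far shore.  (the near shore: 0M 0B; the far shore: 6M 4B)

Yes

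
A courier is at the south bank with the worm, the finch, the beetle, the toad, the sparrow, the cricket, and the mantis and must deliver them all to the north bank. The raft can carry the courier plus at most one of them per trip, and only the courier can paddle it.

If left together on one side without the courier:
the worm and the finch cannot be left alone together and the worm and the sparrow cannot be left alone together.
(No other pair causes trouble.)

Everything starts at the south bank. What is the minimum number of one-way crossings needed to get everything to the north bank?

15

Counting alone: the courier can take at most 1 across per trip to the north bank, so moving all 7 needs at least 7 loaded trips out, with a return between consecutive ones — at least 13 crossings.
The safety rule pushes this higher. Following every safe sequence of crossings, the most of the 7 that can be at the north bank as the raft arrives there on crossing 13 is 6 — never all 7.
So no plan with fewer than 15 crossings exists, and this one achieves 15:
1. Courier goes to the north bank with the worm.
2. Courier goes back to the south bank alone.
3. Courier goes to the north bank with the finch.
4. Courier goes back to the south bank with the worm.
5. Courier goes to the north bank with the sparrow.
6. Courier goes back to the south bank alone.
7. Courier goes to the north bank with the beetle.
8. Courier goes back to the south bank alone.
9. Courier goes to the north bank with the toad.
10. Courier goes back to the south bank alone.
11. Courier goes to the north bank with the cricket.
12. Courier goes back to the south bank alone.
13. Courier goes to the north bank with the mantis.
14. Courier goes back to the south bank alone.
15. Courier goes to the north bank with the worm.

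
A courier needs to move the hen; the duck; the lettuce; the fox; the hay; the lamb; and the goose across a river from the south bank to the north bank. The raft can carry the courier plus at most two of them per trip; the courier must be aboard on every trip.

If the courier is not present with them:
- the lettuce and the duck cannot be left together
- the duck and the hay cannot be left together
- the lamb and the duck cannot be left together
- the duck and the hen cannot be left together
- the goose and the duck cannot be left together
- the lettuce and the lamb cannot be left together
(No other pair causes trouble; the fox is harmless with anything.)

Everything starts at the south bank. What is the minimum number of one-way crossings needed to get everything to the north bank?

11

Counting alone: the courier can take at most 2 across per trip to the north bank, so moving all 7 needs at least 4 loaded trips out, with a return between consecutive ones — at least 7 crossings.
The safety rule pushes this higher. Following every safe sequence of crossings, the most of the 7 that can be at the north bank as the raft arrives there on crossings 7, 9 is 5, 6 respectively — never all 7.
So no plan with fewer than 11 crossings exists, and this one achieves 11:
1. Courier goes to the north bank with the duck and the lettuce.  [the south bank: the fox, the goose, the hay, the hen, the lamb | the north bank: the duck, the lettuce]
2. Courier goes back to the south bank with the duck.  [the south bank: the duck, the fox, the goose, the hay, the hen, the lamb | the north bank: the lettuce]
3. Courier goes to the north bank with the duck and the hen.  [the south bank: the fox, the goose, the hay, the lamb | the north bank: the duck, the hen, the lettuce]
4. Courier goes back to the south bank with the duck.  [the south bank: the duck, the fox, the goose, the hay, the lamb | the north bank: the hen, the lettuce]
5. Courier goes to the north bank with the duck and the fox.  [the south bank: the goose, the hay, the lamb | the north bank: the duck, the fox, the hen, the lettuce]
6. Courier goes back to the south bank with the duck.  [the south bank: the duck, the goose, the hay, the lamb | the north bank: the fox, the hen, the lettuce]
7. Courier goes to the north bank with the duck and the hay.  [the south bank: the goose, the lamb | the north bank: the duck, the fox, the hay, the hen, the lettuce]
8. Courier goes back to the south bank with the duck.  [the south bank: the duck, the goose, the lamb | the north bank: the fox, the hay, the hen, the lettuce]
9. Courier goes to the north bank with the duck and the goose.  [the south bank: the lamb | the north bank: the duck, the fox, the goose, the hay, the hen, the lettuce]
10. Courier goes back to the south bank with the duck.  [the south bank: the duck, the lamb | the north bank: the fox, the goose, the hay, the hen, the lettuce]
11. Courier goes to the north bank with the duck and the lamb.  [the south bank: — | the north bank: the duck, the fox, the goose, the hay, the hen, the lamb, the lettuce]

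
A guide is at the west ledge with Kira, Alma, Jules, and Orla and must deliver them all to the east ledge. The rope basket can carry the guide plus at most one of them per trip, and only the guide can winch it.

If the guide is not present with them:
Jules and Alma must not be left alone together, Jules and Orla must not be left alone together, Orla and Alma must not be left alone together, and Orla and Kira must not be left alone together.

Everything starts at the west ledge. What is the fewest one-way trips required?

Whatever the first load, the items left behind include a forbidden pair without the guide. No opening move is safe, so no plan exists.

impossible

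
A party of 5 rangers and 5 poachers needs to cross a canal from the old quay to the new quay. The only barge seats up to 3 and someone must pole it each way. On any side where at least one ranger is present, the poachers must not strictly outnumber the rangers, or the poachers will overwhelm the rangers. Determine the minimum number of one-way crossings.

Counting alone: each trip to the new quay takes at most 3 across and each return brings at least 1 back, so after t trips out (and t−1 returns) at most 3t − (t−1) of the 10 are across; that first reaches 10 at t = 5, so at least 9 crossings are needed.
The safety rule pushes this higher. Following every safe sequence of crossings, the most of the 10 that can be at the new quay as the barge arrives there on crossing 9 is 9 — never all 10.
So no plan with fewer than 11 crossings exists, and this one achieves 11:
1. 2 poachers → the new quay.  (the old quay: 5R 3P; the new quay: 0R 2P)
2. 1 poacher ← the old quay.  (the old quay: 5R 4P; the new quay: 0R 1P)
3. 3 poachers → the new quay.  (the old quay: 5R 1P; the new quay: 0R 4P)
4. 1 poacher ← the old quay.  (the old quay: 5R 2P; the new quay: 0R 3P)
5. 3 rangers → the new quay.  (the old quay: 2R 2P; the new quay: 3R 3P)
6. 1 ranger and 1 poacher ← the old quay.  (the old quay: 3R 3P; the new quay: 2R 2P)
7. 3 rangers → the new quay.  (the old quay: 0R 3P; the new quay: 5R 2P)
8. 1 poacher ← the old quay.  (the old quay: 0R 4P; the new quay: 5R 1P)
9. 2 poachers → the new quay.  (the old quay: 0R 2P; the new quay: 5R 3P)
10. 1 poacher ← the old quay.  (the old quay: 0R 3P; the new quay: 5R 2P)
11. 3 poachers → the new quay.  (the old quay: 0R 0P; the new quay: 5R 5P)

11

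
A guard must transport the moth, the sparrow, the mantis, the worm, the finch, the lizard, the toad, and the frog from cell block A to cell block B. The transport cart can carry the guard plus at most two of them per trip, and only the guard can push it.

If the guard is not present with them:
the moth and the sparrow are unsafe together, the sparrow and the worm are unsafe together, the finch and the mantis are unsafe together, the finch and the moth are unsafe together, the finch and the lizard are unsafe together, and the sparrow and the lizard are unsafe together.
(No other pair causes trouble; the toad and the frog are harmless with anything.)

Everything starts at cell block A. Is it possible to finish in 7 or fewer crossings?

Counting alone: the guard can take at most 2 across per trip to cell block B, so moving all 8 needs at least 4 loaded trips out, with a return between consecutive ones — at least 7 crossings.
The safety rule pushes this higher. Following every safe sequence of crossings, the most of the 8 that can be at cell block B as the transport cart arrives there on crossing 7 is 6 — never all 8.
So the move cannot be finished within 7 crossings. (The shortest complete plan takes 9:)
1. Guard goes to cell block B with the finch and the sparrow.  [cell block A: the frog, the lizard, the mantis, the moth, the toad, the worm | cell block B: the finch, the sparrow]
2. Guard goes back to cell block A alone.  [cell block A: the frog, the lizard, the mantis, the moth, the toad, the worm | cell block B: the finch, the sparrow]
3. Guard goes to cell block B with the mantis and the moth.  [cell block A: the frog, the lizard, the toad, the worm | cell block B: the finch, the mantis, the moth, the sparrow]
4. Guard goes back to cell block A with the finch and the sparrow.  [cell block A: the finch, the frog, the lizard, the sparrow, the toad, the worm | cell block B: the mantis, the moth]
5. Guard goes to cell block B with the lizard and the worm.  [cell block A: the finch, the frog, the sparrow, the toad | cell block B: the lizard, the mantis, the moth, the worm]
6. Guard goes back to cell block A alone.  [cell block A: the finch, the frog, the sparrow, the toad | cell block B: the lizard, the mantis, the moth, the worm]
7. Guard goes to cell block B with the frog and the toad.  [cell block A: the finch, the sparrow | cell block B: the frog, the lizard, the mantis, the moth, the toad, the worm]
8. Guard goes back to cell block A alone.  [cell block A: the finch, the sparrow | cell block B: the frog, the lizard, the mantis, the moth, the toad, the worm]
9. Guard goes to cell block B with the finch and the sparrow.  [cell block A: — | cell block B: the finch, the frog, the lizard, the mantis, the moth, the sparrow, the toad, the worm]

No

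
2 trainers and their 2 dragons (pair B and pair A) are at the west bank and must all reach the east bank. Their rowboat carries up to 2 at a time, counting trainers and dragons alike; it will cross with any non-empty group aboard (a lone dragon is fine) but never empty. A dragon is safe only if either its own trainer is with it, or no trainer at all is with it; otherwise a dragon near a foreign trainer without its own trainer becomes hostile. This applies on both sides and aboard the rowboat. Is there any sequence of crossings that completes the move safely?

1. dragon B and trainer B cross → the east bank.
2. trainer B crosses ← the west bank.
3. trainer A and trainer B cross → the east bank.
4. trainer A crosses ← the west bank.
5. dragon A and trainer A cross → the east bank.

Yes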